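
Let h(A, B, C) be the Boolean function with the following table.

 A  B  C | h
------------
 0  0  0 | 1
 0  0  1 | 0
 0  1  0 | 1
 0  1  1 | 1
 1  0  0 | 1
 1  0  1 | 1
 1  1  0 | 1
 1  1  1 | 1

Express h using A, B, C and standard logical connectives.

h(A, B, C) = ~((~A & ~B) & C)

h is 0 on exactly one input, (0,0,1), whose minterm is ¬A·¬B·C. So h is the negation of that single conjunction.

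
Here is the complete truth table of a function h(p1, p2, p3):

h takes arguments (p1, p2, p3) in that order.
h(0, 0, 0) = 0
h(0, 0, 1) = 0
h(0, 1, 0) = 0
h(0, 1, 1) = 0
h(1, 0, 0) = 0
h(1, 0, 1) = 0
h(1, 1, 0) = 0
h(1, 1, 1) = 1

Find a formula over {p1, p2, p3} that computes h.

The output is 1 only when every input is 1 — the AND of all inputs.

h(p1, p2, p3) = (p1 ∧ p2) ∧ p3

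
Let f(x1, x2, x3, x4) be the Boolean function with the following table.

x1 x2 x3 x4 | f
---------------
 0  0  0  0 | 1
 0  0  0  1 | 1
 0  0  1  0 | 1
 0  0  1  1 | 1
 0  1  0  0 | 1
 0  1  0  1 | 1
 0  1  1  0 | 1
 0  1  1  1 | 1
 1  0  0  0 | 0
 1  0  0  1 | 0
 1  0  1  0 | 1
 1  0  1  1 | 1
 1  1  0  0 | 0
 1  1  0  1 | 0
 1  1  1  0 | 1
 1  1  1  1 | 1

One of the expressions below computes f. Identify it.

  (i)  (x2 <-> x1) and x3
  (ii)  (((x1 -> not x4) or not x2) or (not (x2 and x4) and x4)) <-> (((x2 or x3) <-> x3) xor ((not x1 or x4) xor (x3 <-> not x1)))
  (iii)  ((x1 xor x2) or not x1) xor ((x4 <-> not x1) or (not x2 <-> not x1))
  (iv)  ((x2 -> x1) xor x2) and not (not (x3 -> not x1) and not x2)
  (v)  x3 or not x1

(i) fails at (0,0,0,0): the formula yields 0, f is 1.
(ii) fails at (0,0,0,0): the formula yields 0, f is 1.
(iii) fails at (0,0,0,0): the formula yields 0, f is 1.
(iv) fails at (1,0,0,0): the formula yields 1, f is 0.
That leaves (v). Evaluating it on every row reproduces the table of f exactly.

v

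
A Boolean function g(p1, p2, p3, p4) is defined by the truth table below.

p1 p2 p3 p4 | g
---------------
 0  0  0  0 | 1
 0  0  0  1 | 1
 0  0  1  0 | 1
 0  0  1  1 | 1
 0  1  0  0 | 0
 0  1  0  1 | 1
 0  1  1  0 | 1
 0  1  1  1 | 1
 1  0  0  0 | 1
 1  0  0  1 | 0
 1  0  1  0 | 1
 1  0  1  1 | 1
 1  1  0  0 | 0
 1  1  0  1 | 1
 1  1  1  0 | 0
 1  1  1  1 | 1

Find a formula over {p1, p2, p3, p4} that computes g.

There are just 4 zero rows: (0,1,0,0), (1,0,0,1), (1,1,0,0), (1,1,1,0). Their minterms are ¬p1·p2·¬p3·¬p4, p1·¬p2·¬p3·p4, p1·p2·¬p3·¬p4, p1·p2·p3·¬p4; the OR of those covers precisely the 0-outputs, and negating it yields g.

g(p1, p2, p3, p4) = ~((((((~p1 & p2) & ~p3) & ~p4) | (((p1 & ~p2) & ~p3) & p4)) | (((p1 & p2) & ~p3) & ~p4)) | (((p1 & p2) & p3) & ~p4))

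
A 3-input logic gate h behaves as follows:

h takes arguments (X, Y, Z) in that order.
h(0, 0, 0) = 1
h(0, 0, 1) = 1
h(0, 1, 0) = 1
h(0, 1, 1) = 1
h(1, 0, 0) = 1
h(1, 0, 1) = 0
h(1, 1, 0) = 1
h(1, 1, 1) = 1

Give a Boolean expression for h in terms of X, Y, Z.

h is 0 on exactly one input, (1,0,1), whose minterm is X·¬Y·Z. So h is the negation of that single conjunction.

h(X, Y, Z) = not ((X and not Y) and Z)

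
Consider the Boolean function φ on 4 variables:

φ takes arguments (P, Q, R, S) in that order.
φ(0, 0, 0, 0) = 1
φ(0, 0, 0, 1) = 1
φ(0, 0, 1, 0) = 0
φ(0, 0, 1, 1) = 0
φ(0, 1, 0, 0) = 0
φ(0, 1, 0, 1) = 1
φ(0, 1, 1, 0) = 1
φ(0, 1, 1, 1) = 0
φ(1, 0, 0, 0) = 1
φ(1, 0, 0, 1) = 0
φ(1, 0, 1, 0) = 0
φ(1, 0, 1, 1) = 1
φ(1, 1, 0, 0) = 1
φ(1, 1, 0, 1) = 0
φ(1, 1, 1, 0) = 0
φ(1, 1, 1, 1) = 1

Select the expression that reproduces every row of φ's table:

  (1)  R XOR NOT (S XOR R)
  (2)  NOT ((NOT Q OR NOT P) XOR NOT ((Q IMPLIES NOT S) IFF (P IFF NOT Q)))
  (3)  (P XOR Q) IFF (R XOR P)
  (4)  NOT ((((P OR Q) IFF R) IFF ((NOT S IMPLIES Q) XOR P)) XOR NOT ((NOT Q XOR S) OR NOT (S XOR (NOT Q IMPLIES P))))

4

(1) disagrees with φ on (0,0,0,1) (formula → 0, table → 1); rule it out.
(2) disagrees with φ on (0,0,1,0) (formula → 1, table → 0); rule it out.
(3) disagrees with φ on (0,1,0,1) (formula → 0, table → 1); rule it out.
(4) is the remaining candidate, and it agrees with φ on all 16 inputs.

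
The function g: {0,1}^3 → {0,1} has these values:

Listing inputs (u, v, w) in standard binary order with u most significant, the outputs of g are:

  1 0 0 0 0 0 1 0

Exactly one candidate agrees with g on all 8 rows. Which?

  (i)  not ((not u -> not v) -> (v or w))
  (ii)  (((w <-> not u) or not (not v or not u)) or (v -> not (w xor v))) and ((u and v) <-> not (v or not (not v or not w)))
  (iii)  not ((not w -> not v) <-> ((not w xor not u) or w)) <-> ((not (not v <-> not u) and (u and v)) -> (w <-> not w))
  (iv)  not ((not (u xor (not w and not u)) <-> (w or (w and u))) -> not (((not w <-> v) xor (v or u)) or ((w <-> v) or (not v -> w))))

(i) disagrees with g on (1,0,0) (formula → 1, table → 0); rule it out.
(ii) disagrees with g on (0,0,0) (formula → 0, table → 1); rule it out.
(iv) disagrees with g on (0,0,1) (formula → 1, table → 0); rule it out.
That leaves (iii). Evaluating it on every row reproduces the table of g exactly.

iii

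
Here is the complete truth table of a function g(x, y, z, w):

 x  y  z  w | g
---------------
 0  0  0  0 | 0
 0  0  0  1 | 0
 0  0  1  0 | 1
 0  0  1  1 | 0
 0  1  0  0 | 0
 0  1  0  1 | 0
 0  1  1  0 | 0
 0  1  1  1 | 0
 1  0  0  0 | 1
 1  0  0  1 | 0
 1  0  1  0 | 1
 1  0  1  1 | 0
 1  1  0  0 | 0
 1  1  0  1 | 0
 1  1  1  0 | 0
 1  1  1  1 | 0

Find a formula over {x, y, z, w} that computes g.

g(x, y, z, w) = ((((x' · y') · z) · w') + (((x · y') · z') · w')) + (((x · y') · z) · w')

g=1 on 3 inputs: (0,0,1,0), (1,0,0,0), (1,0,1,0). Reading each as a conjunction of literals (¬x·¬y·z·¬w, x·¬y·¬z·¬w, x·¬y·z·¬w) and taking the OR gives the canonical DNF.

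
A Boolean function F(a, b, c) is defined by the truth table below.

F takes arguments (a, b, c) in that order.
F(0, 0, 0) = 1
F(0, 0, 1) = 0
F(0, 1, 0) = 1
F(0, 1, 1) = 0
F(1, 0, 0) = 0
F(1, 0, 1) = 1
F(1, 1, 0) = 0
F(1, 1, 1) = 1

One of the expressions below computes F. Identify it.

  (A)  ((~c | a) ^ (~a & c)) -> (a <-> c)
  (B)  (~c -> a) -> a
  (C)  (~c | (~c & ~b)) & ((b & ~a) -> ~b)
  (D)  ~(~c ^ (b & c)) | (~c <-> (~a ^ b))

A

(B): at (1,0,0) it gives 1, but F = 0 — eliminated.
(C): at (0,1,0) it gives 0, but F = 1 — eliminated.
(D): at (0,0,1) it gives 1, but F = 0 — eliminated.
Only (A) survives; checking it on all 8 rows confirms it matches F.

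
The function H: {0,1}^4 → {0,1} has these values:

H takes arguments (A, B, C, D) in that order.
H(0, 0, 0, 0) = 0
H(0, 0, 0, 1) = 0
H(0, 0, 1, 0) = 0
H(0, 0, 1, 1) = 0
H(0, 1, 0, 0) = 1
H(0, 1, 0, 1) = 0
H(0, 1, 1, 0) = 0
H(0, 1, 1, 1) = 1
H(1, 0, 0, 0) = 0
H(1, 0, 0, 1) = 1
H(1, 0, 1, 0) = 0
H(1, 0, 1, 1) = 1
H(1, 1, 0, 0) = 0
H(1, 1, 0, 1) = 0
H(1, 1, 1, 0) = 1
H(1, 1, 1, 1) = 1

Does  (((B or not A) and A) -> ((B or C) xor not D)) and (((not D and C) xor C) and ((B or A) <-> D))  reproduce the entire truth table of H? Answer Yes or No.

No

Test each input against both H and the formula:
  A=0, B=0, C=0, D=0: formula gives 0, H = 0 ✓
  A=0, B=0, C=0, D=1: formula gives 0, H = 0 ✓
  A=0, B=0, C=1, D=0: formula gives 0, H = 0 ✓
  A=0, B=0, C=1, D=1: formula gives 0, H = 0 ✓
  A=0, B=1, C=0, D=0: formula gives 0, but H = 1 ✗
Row (0,1,0,0) is a counterexample, so the formula is not equivalent to H.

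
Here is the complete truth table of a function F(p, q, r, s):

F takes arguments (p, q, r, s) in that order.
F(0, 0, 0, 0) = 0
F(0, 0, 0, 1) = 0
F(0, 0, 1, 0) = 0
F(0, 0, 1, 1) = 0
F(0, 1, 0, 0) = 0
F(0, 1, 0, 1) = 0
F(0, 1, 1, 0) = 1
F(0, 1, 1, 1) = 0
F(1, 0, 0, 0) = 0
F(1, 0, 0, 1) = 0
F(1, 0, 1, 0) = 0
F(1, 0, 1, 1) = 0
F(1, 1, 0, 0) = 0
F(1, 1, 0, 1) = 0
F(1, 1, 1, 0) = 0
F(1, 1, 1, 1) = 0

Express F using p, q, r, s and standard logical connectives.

F is 1 on exactly one input, (0,1,1,0), whose minterm is ¬p·q·r·¬s. So F is just that conjunction.

F(p, q, r, s) = ((¬p ∧ q) ∧ r) ∧ ¬s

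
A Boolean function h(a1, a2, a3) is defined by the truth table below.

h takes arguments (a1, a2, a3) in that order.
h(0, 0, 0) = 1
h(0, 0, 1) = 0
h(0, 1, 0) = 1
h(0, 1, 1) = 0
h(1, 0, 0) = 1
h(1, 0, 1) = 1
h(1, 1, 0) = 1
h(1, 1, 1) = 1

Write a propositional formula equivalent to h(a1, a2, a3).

h(a1, a2, a3) = ¬(((¬a1 ∧ ¬a2) ∧ a3) ∨ ((¬a1 ∧ a2) ∧ a3))

There are just 2 zero rows: (0,0,1), (0,1,1). Their minterms are ¬a1·¬a2·a3, ¬a1·a2·a3; the OR of those covers precisely the 0-outputs, and negating it yields h.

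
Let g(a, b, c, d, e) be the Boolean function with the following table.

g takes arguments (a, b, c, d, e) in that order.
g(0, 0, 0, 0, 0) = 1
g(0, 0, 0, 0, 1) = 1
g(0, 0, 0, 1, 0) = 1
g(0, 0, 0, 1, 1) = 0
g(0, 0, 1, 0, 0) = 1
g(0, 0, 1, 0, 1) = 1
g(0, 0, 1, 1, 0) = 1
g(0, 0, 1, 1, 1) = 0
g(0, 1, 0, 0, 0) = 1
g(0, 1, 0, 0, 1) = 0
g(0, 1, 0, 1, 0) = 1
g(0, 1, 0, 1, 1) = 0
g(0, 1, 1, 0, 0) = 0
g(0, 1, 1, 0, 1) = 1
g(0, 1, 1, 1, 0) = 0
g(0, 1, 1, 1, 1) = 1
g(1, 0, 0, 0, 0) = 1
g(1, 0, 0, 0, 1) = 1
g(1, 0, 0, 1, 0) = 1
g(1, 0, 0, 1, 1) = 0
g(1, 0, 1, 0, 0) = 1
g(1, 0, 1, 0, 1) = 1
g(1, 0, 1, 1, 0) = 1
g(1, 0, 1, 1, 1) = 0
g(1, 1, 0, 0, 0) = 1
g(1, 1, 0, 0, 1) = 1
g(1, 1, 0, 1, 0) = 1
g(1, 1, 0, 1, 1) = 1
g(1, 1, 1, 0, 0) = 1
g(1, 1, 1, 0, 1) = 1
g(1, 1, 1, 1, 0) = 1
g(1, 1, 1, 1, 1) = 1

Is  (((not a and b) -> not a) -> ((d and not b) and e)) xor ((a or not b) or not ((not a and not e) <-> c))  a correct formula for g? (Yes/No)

Check the formula against g row by row:
  a=0, b=0, c=0, d=0, e=0: formula gives 1, g = 1 ✓
  a=0, b=0, c=0, d=0, e=1: formula gives 1, g = 1 ✓
  a=0, b=0, c=0, d=1, e=0: formula gives 1, g = 1 ✓
  a=0, b=0, c=0, d=1, e=1: formula gives 0, g = 0 ✓
  …and likewise for the remaining 28 rows.
Every row agrees, so the formula is equivalent.

Yes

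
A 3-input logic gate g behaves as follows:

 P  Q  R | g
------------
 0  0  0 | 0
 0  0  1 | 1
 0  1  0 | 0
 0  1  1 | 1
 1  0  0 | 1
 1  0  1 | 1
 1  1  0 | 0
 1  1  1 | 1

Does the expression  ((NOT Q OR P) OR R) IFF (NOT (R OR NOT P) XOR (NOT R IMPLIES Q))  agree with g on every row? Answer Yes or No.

Yes

Check the formula against g row by row:
  P=0, Q=0, R=0: formula gives 0, g = 0 ✓
  P=0, Q=0, R=1: formula gives 1, g = 1 ✓
  P=0, Q=1, R=0: formula gives 0, g = 0 ✓
  P=0, Q=1, R=1: formula gives 1, g = 1 ✓
  P=1, Q=0, R=0: formula gives 1, g = 1 ✓
  …and likewise for the remaining 3 rows.
All 8 rows match — the expression computes g exactly.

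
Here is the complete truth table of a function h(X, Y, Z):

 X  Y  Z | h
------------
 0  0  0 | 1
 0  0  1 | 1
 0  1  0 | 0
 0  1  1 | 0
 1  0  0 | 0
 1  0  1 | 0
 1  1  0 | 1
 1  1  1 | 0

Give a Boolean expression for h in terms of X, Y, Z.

Collect the rows where h=1 — (0,0,0), (0,0,1), (1,1,0) — and write one minterm per row: ¬X·¬Y·¬Z, ¬X·¬Y·Z, X·Y·¬Z. Their union (logical OR) reproduces the table exactly.

h(X, Y, Z) = (((NOT X AND NOT Y) AND NOT Z) OR ((NOT X AND NOT Y) AND Z)) OR ((X AND Y) AND NOT Z)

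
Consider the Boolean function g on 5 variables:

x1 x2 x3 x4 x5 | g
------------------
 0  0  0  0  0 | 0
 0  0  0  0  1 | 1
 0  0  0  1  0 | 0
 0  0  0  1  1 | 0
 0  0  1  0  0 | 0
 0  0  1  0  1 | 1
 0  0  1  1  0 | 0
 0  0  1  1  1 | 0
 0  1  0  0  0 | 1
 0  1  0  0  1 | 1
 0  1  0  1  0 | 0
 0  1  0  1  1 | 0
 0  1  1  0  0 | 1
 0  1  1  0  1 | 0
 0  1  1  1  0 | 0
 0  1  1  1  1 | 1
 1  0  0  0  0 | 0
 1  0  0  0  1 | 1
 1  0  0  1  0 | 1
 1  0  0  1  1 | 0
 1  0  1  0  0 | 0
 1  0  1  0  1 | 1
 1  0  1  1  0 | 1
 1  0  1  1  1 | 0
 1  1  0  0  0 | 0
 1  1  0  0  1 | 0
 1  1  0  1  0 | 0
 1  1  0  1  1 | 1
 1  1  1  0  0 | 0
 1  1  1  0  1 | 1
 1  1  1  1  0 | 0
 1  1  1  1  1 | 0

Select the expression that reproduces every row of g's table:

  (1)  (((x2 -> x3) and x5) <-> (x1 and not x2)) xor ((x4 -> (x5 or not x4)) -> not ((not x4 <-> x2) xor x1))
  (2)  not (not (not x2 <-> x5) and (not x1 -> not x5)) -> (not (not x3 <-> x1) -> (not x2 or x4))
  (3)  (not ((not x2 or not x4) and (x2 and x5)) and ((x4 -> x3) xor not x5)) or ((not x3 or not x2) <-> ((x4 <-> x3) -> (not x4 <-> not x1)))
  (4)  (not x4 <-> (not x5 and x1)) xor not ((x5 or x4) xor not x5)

1

(2) fails at (0,0,0,0,0): the formula yields 1, g is 0.
(3) fails at (0,0,0,0,0): the formula yields 1, g is 0.
(4) fails at (0,0,0,0,1): the formula yields 0, g is 1.
That leaves (1). Evaluating it on every row reproduces the table of g exactly.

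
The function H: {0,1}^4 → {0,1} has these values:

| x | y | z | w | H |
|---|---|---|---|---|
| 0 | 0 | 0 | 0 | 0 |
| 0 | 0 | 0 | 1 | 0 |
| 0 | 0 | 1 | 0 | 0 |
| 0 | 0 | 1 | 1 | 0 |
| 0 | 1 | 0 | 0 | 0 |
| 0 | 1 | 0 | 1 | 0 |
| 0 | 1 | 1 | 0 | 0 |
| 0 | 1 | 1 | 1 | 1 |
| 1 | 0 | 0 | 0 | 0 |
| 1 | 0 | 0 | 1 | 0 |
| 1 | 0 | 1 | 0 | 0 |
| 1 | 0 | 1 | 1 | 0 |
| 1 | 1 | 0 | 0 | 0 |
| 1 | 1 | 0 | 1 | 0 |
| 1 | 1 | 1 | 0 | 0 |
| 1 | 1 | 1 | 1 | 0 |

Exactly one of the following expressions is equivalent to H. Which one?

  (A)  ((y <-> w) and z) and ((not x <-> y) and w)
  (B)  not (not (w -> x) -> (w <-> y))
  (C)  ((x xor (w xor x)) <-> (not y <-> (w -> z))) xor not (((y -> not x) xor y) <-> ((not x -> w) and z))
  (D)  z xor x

(B) fails at (0,0,0,1): the formula yields 1, H is 0.
(C) fails at (0,0,0,0): the formula yields 1, H is 0.
(D) fails at (0,0,1,0): the formula yields 1, H is 0.
Only (A) survives; checking it on all 16 rows confirms it matches H.

A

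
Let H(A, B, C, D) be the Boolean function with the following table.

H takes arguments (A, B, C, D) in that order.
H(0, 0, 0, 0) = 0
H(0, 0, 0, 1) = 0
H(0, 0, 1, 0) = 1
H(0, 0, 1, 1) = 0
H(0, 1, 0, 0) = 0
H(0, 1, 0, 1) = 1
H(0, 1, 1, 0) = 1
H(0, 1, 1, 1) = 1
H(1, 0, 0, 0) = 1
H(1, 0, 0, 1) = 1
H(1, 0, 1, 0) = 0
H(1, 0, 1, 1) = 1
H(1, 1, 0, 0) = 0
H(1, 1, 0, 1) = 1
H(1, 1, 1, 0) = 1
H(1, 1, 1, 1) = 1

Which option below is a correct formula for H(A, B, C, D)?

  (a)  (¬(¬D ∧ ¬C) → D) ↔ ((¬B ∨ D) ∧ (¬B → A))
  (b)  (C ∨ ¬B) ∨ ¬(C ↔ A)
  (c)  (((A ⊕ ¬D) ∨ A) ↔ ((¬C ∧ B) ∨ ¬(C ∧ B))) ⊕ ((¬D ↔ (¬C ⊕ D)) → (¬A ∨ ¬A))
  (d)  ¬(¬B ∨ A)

(b) disagrees with H on (0,0,0,0) (formula → 1, table → 0); rule it out.
(c) disagrees with H on (0,0,0,1) (formula → 1, table → 0); rule it out.
(d) disagrees with H on (0,0,1,0) (formula → 0, table → 1); rule it out.
Only (a) survives; checking it on all 16 rows confirms it matches H.

a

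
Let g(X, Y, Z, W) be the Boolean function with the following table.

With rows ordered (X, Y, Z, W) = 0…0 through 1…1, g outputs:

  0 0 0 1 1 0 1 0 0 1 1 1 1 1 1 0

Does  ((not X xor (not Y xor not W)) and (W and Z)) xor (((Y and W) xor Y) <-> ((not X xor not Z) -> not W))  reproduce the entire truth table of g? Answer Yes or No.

No

Evaluate ((not X xor (not Y xor not W)) and (W and Z)) xor (((Y and W) xor Y) <-> ((not X xor not Z) -> not W)) on each row and compare to g:
  X=0, Y=0, Z=0, W=0: formula gives 0, g = 0 ✓
  X=0, Y=0, Z=0, W=1: formula gives 0, g = 0 ✓
  X=0, Y=0, Z=1, W=0: formula gives 0, g = 0 ✓
  X=0, Y=0, Z=1, W=1: formula gives 1, g = 1 ✓
  …
  X=1, Y=0, Z=1, W=0: formula gives 0, but g = 1 ✗
A single disagreement suffices: at (1,0,1,0) they differ, so the formula does not compute g.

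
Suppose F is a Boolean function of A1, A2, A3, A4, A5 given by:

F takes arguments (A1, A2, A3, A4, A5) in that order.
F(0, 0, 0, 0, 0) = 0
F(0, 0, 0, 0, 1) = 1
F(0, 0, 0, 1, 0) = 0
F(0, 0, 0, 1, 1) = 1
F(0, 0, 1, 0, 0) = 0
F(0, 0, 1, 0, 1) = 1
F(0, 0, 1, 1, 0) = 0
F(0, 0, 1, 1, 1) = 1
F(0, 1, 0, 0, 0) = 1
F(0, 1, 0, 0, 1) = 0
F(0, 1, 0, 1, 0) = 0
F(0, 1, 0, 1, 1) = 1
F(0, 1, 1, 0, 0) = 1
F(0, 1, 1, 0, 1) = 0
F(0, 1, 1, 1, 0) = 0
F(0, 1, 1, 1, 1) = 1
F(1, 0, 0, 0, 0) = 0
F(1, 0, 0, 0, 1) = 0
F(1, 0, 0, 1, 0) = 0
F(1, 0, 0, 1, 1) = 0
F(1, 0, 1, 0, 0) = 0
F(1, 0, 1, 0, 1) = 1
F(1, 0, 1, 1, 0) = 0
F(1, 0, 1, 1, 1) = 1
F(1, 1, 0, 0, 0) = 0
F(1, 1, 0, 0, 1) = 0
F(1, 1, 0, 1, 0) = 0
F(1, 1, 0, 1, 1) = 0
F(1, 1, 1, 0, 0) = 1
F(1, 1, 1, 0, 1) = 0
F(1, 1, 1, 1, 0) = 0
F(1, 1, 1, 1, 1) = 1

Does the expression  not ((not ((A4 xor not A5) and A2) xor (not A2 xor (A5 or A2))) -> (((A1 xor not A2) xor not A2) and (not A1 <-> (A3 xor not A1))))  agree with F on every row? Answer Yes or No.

Evaluate not ((not ((A4 xor not A5) and A2) xor (not A2 xor (A5 or A2))) -> (((A1 xor not A2) xor not A2) and (not A1 <-> (A3 xor not A1)))) on each row and compare to F:
  A1=0, A2=0, A3=0, A4=0, A5=0: formula gives 0, F = 0 ✓
  A1=0, A2=0, A3=0, A4=0, A5=1: formula gives 1, F = 1 ✓
  A1=0, A2=0, A3=0, A4=1, A5=0: formula gives 0, F = 0 ✓
  A1=0, A2=0, A3=0, A4=1, A5=1: formula gives 1, F = 1 ✓
  … (the remaining 28 rows also agree.)
No disagreement on any input; they are logically equivalent.

Yes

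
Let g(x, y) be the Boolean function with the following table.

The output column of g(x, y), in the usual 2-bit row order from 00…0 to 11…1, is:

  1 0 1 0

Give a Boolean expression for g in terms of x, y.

The output is the negation of y.

g(x, y) = not y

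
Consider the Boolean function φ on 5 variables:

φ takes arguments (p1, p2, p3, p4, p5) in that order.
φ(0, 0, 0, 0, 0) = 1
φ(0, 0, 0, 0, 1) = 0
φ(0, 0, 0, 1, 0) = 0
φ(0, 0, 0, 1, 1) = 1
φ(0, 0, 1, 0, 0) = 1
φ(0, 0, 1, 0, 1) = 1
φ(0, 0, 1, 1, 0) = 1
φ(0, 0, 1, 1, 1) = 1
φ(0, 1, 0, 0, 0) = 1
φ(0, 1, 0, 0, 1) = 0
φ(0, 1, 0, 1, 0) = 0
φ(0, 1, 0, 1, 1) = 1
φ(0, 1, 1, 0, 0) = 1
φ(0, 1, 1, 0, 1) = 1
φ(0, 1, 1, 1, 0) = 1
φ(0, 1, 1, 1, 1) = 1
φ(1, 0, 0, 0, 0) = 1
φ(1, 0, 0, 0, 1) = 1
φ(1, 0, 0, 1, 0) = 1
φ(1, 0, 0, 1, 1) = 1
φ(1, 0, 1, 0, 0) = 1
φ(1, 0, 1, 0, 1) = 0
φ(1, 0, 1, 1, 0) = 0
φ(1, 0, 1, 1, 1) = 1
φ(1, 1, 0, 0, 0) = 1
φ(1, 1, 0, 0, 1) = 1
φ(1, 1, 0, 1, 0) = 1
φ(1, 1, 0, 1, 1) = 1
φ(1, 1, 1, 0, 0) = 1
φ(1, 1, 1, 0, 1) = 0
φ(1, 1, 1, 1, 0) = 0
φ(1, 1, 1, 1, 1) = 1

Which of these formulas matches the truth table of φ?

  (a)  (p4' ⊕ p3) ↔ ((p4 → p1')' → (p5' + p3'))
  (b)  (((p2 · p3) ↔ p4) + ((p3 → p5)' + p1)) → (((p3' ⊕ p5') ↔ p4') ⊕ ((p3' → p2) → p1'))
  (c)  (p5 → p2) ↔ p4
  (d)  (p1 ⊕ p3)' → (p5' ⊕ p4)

(a) fails at (0,0,0,0,1): the formula yields 1, φ is 0.
(b) fails at (0,0,0,1,0): the formula yields 1, φ is 0.
(c) fails at (0,0,0,0,0): the formula yields 0, φ is 1.
(d) is the remaining candidate, and it agrees with φ on all 32 inputs.

d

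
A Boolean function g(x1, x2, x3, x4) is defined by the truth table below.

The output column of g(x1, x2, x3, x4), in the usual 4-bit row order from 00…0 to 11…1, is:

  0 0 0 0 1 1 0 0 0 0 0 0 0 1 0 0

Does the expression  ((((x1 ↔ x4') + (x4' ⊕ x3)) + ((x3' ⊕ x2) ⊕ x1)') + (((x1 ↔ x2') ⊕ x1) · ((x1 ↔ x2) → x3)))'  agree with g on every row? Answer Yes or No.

Test each input against both g and the formula:
  x1=0, x2=0, x3=0, x4=0: formula gives 0, g = 0 ✓
  x1=0, x2=0, x3=0, x4=1: formula gives 0, g = 0 ✓
  x1=0, x2=0, x3=1, x4=0: formula gives 0, g = 0 ✓
  x1=0, x2=0, x3=1, x4=1: formula gives 0, g = 0 ✓
  x1=0, x2=1, x3=0, x4=0: formula gives 0, but g = 1 ✗
A single disagreement suffices: at (0,1,0,0) they differ, so the formula does not compute g.

No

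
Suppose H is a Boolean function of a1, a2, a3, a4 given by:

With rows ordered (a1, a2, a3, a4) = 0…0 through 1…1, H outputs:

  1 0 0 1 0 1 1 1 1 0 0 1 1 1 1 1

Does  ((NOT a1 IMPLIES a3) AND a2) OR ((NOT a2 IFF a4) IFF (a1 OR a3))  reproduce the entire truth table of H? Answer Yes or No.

Test each input against both H and the formula:
  a1=0, a2=0, a3=0, a4=0: formula gives 1, H = 1 ✓
  a1=0, a2=0, a3=0, a4=1: formula gives 0, H = 0 ✓
  a1=0, a2=0, a3=1, a4=0: formula gives 0, H = 0 ✓
  a1=0, a2=0, a3=1, a4=1: formula gives 1, H = 1 ✓
  …
  a1=1, a2=0, a3=0, a4=0: formula gives 0, but H = 1 ✗
Row (1,0,0,0) is a counterexample, so the formula is not equivalent to H.

No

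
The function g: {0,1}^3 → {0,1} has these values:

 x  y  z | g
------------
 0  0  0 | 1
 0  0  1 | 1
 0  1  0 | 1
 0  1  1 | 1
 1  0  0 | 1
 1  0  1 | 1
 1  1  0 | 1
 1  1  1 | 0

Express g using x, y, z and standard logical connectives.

g(x, y, z) = NOT ((x AND y) AND z)

The output is 0 only when every input is 1 — NAND of all inputs.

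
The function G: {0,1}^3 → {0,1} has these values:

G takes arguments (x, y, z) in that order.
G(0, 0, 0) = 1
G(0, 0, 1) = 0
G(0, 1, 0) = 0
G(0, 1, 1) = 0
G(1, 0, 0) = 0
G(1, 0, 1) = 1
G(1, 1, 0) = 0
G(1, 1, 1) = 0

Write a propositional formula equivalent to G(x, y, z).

Collect the rows where G=1 — (0,0,0), (1,0,1) — and write one minterm per row: ¬x·¬y·¬z, x·¬y·z. Their union (logical OR) reproduces the table exactly.

G(x, y, z) = ((¬x ∧ ¬y) ∧ ¬z) ∨ ((x ∧ ¬y) ∧ z)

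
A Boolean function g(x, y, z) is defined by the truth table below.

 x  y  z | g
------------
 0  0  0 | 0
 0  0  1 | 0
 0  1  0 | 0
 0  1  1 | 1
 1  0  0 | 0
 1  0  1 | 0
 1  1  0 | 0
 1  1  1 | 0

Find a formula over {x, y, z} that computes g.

Only row (0,1,1) gives 1. That row's minterm ¬x·y·z is g directly.

g(x, y, z) = (~x & y) & z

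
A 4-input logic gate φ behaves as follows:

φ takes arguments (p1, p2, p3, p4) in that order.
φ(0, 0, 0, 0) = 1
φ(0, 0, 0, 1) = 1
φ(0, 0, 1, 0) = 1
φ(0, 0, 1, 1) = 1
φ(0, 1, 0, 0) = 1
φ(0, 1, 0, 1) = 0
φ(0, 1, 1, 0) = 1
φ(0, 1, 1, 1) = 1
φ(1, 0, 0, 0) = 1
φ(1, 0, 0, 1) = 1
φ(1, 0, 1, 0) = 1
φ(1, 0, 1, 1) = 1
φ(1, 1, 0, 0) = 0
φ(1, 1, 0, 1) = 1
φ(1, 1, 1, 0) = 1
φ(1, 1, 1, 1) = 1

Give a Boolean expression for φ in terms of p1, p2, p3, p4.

There are just 2 zero rows: (0,1,0,1), (1,1,0,0). Their minterms are ¬p1·p2·¬p3·p4, p1·p2·¬p3·¬p4; the OR of those covers precisely the 0-outputs, and negating it yields φ.

φ(p1, p2, p3, p4) = ¬((((¬p1 ∧ p2) ∧ ¬p3) ∧ p4) ∨ (((p1 ∧ p2) ∧ ¬p3) ∧ ¬p4))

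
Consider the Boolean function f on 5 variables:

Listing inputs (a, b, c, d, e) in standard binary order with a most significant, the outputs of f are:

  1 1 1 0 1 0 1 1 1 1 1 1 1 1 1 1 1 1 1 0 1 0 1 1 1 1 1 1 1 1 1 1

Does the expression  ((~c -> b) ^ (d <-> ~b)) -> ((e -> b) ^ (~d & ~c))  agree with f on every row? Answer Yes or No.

Yes

Evaluate ((~c -> b) ^ (d <-> ~b)) -> ((e -> b) ^ (~d & ~c)) on each row and compare to f:
  a=0, b=0, c=0, d=0, e=0: formula gives 1, f = 1 ✓
  a=0, b=0, c=0, d=0, e=1: formula gives 1, f = 1 ✓
  a=0, b=0, c=0, d=1, e=0: formula gives 1, f = 1 ✓
  a=0, b=0, c=0, d=1, e=1: formula gives 0, f = 0 ✓
  … (the remaining 28 rows also agree.)
Every row agrees, so the formula is equivalent.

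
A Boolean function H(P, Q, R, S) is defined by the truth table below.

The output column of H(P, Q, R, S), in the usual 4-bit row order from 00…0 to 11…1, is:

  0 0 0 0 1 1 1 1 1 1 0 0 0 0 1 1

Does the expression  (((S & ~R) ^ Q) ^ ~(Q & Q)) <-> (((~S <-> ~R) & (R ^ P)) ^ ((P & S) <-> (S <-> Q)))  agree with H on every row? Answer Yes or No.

Yes

Test each input against both H and the formula:
  P=0, Q=0, R=0, S=0: formula gives 0, H = 0 ✓
  P=0, Q=0, R=0, S=1: formula gives 0, H = 0 ✓
  P=0, Q=0, R=1, S=0: formula gives 0, H = 0 ✓
  P=0, Q=0, R=1, S=1: formula gives 0, H = 0 ✓
  …and likewise for the remaining 12 rows.
Every row agrees, so the formula is equivalent.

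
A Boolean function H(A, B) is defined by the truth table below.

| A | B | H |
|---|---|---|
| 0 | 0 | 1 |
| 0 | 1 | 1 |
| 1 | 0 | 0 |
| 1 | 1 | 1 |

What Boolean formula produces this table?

H is 0 on exactly one input, (1,0), whose minterm is A·¬B. So H is the negation of that single conjunction.

H(A, B) = ¬(A ∧ ¬B)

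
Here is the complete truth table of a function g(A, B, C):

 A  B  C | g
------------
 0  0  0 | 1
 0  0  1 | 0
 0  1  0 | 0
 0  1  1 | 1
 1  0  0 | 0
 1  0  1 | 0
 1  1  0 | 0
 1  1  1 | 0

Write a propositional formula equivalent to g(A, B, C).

The 1-rows are (0,0,0), (0,1,1). Each contributes one minterm — ¬A·¬B·¬C; ¬A·B·C — and their disjunction is a sum-of-products form of g.

g(A, B, C) = ((A' · B') · C') + ((A' · B) · C)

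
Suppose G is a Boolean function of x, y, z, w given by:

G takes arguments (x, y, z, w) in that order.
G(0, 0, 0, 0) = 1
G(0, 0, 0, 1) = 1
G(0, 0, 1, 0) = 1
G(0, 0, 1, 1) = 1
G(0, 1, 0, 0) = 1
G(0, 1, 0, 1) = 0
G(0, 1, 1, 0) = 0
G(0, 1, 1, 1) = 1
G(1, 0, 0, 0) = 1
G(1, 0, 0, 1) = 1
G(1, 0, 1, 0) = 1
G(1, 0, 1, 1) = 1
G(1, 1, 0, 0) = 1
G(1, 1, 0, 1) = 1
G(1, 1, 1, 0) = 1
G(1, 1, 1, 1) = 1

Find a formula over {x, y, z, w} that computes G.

G(x, y, z, w) = not ((((not x and y) and not z) and w) or (((not x and y) and z) and not w))

There are just 2 zero rows: (0,1,0,1), (0,1,1,0). Their minterms are ¬x·y·¬z·w, ¬x·y·z·¬w; the OR of those covers precisely the 0-outputs, and negating it yields G.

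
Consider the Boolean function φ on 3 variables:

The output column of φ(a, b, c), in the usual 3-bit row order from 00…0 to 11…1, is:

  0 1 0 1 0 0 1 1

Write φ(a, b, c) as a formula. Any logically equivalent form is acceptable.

The 1-rows are (0,0,1), (0,1,1), (1,1,0), (1,1,1). Each contributes one minterm — ¬a·¬b·c; ¬a·b·c; a·b·¬c; a·b·c — and their disjunction is a sum-of-products form of φ.

φ(a, b, c) = ((((NOT a AND NOT b) AND c) OR ((NOT a AND b) AND c)) OR ((a AND b) AND NOT c)) OR ((a AND b) AND c)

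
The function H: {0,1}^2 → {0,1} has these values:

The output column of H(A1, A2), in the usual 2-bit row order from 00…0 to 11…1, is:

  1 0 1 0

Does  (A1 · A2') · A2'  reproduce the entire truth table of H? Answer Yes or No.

Evaluate (A1 · A2') · A2' on each row and compare to H:
  A1=0, A2=0: formula gives 0, but H = 1 ✗
A single disagreement suffices: at (0,0) they differ, so the formula does not compute H.

No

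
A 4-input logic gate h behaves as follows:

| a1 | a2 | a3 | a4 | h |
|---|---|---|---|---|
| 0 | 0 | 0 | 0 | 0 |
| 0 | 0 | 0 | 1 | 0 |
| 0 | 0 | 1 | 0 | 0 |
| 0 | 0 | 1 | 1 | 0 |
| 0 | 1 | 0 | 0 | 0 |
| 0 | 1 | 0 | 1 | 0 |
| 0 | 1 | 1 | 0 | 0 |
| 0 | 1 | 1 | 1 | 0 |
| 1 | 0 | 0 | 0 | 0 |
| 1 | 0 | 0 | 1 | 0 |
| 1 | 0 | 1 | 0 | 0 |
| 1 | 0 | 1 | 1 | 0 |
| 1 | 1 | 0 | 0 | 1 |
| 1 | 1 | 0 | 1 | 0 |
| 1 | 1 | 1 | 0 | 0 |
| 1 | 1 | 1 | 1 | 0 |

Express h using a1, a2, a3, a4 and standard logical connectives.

h(a1, a2, a3, a4) = ((a1 & a2) & ~a3) & ~a4

Only row (1,1,0,0) gives 1. That row's minterm a1·a2·¬a3·¬a4 is h directly.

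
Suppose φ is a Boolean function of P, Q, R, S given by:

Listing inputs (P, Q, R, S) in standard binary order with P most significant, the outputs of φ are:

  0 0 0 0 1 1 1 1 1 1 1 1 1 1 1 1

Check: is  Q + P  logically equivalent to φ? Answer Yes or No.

Test each input against both φ and the formula:
  P=0, Q=0, R=0, S=0: formula gives 0, φ = 0 ✓
  P=0, Q=0, R=0, S=1: formula gives 0, φ = 0 ✓
  P=0, Q=0, R=1, S=0: formula gives 0, φ = 0 ✓
  P=0, Q=0, R=1, S=1: formula gives 0, φ = 0 ✓
  …and likewise for the remaining 12 rows.
No disagreement on any input; they are logically equivalent.

Yes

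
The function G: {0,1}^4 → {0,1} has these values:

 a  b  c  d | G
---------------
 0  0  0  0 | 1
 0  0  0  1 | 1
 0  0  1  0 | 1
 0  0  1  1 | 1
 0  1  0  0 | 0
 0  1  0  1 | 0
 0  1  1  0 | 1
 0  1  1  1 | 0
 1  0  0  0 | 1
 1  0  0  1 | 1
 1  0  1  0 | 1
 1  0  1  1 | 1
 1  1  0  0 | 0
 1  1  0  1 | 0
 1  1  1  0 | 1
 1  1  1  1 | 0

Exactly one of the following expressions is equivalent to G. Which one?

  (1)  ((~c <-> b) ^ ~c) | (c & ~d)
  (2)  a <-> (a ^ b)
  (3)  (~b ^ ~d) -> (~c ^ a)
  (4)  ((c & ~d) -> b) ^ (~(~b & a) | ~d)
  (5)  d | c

1

(2): at (0,1,1,0) it gives 0, but G = 1 — eliminated.
(3): at (0,0,1,1) it gives 0, but G = 1 — eliminated.
(4): at (0,0,0,0) it gives 0, but G = 1 — eliminated.
(5): at (0,0,0,0) it gives 0, but G = 1 — eliminated.
That leaves (1). Evaluating it on every row reproduces the table of G exactly.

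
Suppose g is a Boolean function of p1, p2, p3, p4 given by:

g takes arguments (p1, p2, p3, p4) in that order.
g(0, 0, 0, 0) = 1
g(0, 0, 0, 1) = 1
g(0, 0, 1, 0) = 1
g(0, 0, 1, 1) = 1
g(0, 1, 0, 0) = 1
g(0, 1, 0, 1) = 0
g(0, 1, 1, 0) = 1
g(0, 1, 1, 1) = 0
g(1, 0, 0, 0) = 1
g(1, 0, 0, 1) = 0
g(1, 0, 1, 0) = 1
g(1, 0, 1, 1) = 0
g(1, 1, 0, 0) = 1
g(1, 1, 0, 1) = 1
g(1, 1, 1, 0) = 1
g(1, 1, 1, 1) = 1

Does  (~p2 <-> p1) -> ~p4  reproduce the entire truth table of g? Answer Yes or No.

Yes

Evaluate (~p2 <-> p1) -> ~p4 on each row and compare to g:
  p1=0, p2=0, p3=0, p4=0: formula gives 1, g = 1 ✓
  p1=0, p2=0, p3=0, p4=1: formula gives 1, g = 1 ✓
  p1=0, p2=0, p3=1, p4=0: formula gives 1, g = 1 ✓
  p1=0, p2=0, p3=1, p4=1: formula gives 1, g = 1 ✓
  …and likewise for the remaining 12 rows.
No disagreement on any input; they are logically equivalent.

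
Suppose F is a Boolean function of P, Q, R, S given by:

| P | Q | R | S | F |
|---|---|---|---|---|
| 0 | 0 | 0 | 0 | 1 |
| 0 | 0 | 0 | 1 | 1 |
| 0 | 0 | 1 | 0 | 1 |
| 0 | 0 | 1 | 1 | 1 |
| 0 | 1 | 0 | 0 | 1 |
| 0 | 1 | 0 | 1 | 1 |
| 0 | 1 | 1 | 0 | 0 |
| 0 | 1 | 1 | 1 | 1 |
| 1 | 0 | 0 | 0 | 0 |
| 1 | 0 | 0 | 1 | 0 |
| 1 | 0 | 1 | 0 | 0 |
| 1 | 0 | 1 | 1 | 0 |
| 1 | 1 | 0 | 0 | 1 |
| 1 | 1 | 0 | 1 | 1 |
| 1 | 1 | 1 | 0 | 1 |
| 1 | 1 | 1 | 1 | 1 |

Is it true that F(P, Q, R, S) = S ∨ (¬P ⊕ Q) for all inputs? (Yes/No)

Evaluate S ∨ (¬P ⊕ Q) on each row and compare to F:
  P=0, Q=0, R=0, S=0: formula gives 1, F = 1 ✓
  P=0, Q=0, R=0, S=1: formula gives 1, F = 1 ✓
  P=0, Q=0, R=1, S=0: formula gives 1, F = 1 ✓
  P=0, Q=0, R=1, S=1: formula gives 1, F = 1 ✓
  P=0, Q=1, R=0, S=0: formula gives 0, but F = 1 ✗
Since they disagree at (0,1,0,0), the expression is not a correct formula for F.

No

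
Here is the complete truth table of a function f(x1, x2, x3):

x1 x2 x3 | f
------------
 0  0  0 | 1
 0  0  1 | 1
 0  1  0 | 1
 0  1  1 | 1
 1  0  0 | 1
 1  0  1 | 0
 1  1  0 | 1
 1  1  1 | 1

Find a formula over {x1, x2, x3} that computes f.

f(x1, x2, x3) = ((x1 · x2') · x3)'

Only row (1,0,1) gives 0. So f is 1 everywhere except there — the complement of the minterm x1·¬x2·x3.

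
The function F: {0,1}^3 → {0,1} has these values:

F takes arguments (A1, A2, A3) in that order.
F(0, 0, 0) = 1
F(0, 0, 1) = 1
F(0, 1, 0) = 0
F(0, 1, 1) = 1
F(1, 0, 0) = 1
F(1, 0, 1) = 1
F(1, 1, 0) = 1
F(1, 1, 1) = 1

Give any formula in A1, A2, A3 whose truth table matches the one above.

F(A1, A2, A3) = not ((not A1 and A2) and not A3)

Only row (0,1,0) gives 0. So F is 1 everywhere except there — the complement of the minterm ¬A1·A2·¬A3.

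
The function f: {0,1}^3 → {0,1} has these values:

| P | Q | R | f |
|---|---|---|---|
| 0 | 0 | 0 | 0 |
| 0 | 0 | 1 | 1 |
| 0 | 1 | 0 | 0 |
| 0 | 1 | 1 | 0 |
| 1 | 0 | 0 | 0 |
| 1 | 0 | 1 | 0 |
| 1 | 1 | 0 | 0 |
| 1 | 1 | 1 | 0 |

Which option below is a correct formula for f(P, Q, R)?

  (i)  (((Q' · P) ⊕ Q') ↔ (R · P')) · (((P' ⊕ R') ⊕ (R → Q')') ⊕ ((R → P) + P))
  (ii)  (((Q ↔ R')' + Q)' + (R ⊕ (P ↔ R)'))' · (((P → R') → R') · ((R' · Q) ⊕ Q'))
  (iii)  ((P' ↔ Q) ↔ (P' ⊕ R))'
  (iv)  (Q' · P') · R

iv

(i) disagrees with f on (0,1,0) (formula → 1, table → 0); rule it out.
(ii) disagrees with f on (0,0,0) (formula → 1, table → 0); rule it out.
(iii) disagrees with f on (0,0,0) (formula → 1, table → 0); rule it out.
That leaves (iv). Evaluating it on every row reproduces the table of f exactly.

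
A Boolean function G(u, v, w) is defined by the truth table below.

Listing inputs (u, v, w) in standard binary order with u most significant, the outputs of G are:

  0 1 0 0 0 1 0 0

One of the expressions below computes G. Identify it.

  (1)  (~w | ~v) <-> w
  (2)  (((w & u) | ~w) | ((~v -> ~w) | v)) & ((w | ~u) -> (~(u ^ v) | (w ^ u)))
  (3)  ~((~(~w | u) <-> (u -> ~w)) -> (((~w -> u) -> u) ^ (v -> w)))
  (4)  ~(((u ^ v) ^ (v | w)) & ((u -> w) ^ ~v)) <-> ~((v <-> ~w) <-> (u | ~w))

(2) disagrees with G on (0,0,0) (formula → 1, table → 0); rule it out.
(3) disagrees with G on (0,0,1) (formula → 0, table → 1); rule it out.
(4) disagrees with G on (0,0,0) (formula → 1, table → 0); rule it out.
Only (1) survives; checking it on all 8 rows confirms it matches G.

1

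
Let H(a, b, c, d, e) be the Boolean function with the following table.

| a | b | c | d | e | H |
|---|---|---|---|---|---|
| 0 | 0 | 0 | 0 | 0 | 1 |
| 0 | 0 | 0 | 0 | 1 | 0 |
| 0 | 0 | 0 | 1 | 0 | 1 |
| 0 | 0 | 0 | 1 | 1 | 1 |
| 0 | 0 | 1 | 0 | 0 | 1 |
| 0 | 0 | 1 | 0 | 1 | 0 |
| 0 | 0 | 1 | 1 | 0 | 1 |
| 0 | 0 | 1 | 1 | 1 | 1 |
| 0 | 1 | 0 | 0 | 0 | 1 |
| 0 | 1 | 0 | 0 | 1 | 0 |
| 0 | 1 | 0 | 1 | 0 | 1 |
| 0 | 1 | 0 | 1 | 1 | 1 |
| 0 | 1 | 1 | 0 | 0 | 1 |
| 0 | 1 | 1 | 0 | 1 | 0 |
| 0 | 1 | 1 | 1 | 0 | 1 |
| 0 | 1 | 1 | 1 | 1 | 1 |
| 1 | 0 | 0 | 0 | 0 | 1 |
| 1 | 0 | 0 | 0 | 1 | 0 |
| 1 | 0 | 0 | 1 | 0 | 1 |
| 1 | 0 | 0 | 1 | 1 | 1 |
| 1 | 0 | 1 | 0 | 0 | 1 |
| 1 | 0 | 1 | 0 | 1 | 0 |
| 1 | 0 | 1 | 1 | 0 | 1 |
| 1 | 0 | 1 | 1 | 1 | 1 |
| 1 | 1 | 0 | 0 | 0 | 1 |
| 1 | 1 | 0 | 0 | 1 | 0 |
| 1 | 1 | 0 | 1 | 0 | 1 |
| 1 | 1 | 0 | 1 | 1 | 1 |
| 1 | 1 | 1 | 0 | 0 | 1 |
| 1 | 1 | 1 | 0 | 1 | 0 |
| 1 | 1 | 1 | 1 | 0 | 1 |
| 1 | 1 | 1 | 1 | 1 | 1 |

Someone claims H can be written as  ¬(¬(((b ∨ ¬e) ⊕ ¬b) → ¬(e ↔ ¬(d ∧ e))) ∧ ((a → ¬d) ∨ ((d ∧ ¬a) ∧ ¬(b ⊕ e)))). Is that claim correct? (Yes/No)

Check the formula against H row by row:
  a=0, b=0, c=0, d=0, e=0: formula gives 1, H = 1 ✓
  a=0, b=0, c=0, d=0, e=1: formula gives 0, H = 0 ✓
  a=0, b=0, c=0, d=1, e=0: formula gives 1, H = 1 ✓
  a=0, b=0, c=0, d=1, e=1: formula gives 1, H = 1 ✓
  …and likewise for the remaining 28 rows.
Every row agrees, so the formula is equivalent.

Yes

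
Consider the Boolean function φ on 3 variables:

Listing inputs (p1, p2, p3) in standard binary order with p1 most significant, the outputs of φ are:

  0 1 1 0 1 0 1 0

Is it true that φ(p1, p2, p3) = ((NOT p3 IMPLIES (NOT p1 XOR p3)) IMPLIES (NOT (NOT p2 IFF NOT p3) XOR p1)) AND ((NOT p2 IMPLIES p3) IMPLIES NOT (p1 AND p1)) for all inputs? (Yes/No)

No

Test each input against both φ and the formula:
  p1=0, p2=0, p3=0: formula gives 0, φ = 0 ✓
  p1=0, p2=0, p3=1: formula gives 1, φ = 1 ✓
  p1=0, p2=1, p3=0: formula gives 1, φ = 1 ✓
  p1=0, p2=1, p3=1: formula gives 0, φ = 0 ✓
  p1=1, p2=0, p3=0: formula gives 1, φ = 1 ✓
  …
  p1=1, p2=1, p3=0: formula gives 0, but φ = 1 ✗
Row (1,1,0) is a counterexample, so the formula is not equivalent to φ.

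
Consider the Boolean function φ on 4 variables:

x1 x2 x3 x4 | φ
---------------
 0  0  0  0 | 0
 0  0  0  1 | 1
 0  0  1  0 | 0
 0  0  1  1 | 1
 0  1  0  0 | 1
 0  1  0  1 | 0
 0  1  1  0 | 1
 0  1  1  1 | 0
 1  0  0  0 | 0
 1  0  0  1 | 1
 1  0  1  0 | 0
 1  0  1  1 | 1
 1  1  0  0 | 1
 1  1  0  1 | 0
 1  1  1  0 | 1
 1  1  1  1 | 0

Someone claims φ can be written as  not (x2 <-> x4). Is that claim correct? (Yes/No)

Yes

Test each input against both φ and the formula:
  x1=0, x2=0, x3=0, x4=0: formula gives 0, φ = 0 ✓
  x1=0, x2=0, x3=0, x4=1: formula gives 1, φ = 1 ✓
  x1=0, x2=0, x3=1, x4=0: formula gives 0, φ = 0 ✓
  x1=0, x2=0, x3=1, x4=1: formula gives 1, φ = 1 ✓
  … (the remaining 12 rows also agree.)
Every row agrees, so the formula is equivalent.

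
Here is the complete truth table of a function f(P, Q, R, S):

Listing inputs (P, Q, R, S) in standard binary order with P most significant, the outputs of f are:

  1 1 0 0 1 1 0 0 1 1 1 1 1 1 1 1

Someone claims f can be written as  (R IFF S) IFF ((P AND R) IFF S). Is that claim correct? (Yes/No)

Yes

Test each input against both f and the formula:
  P=0, Q=0, R=0, S=0: formula gives 1, f = 1 ✓
  P=0, Q=0, R=0, S=1: formula gives 1, f = 1 ✓
  P=0, Q=0, R=1, S=0: formula gives 0, f = 0 ✓
  P=0, Q=0, R=1, S=1: formula gives 0, f = 0 ✓
  …and likewise for the remaining 12 rows.
No disagreement on any input; they are logically equivalent.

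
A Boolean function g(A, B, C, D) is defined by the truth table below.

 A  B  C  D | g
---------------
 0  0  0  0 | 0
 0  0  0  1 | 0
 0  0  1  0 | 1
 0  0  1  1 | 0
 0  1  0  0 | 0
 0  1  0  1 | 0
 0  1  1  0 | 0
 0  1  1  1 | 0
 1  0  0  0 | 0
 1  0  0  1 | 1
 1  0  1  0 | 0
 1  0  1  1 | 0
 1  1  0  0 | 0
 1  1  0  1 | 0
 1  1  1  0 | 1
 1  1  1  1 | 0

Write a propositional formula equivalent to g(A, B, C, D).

g=1 on 3 inputs: (0,0,1,0), (1,0,0,1), (1,1,1,0). Reading each as a conjunction of literals (¬A·¬B·C·¬D, A·¬B·¬C·D, A·B·C·¬D) and taking the OR gives the canonical DNF.

g(A, B, C, D) = ((((~A & ~B) & C) & ~D) | (((A & ~B) & ~C) & D)) | (((A & B) & C) & ~D)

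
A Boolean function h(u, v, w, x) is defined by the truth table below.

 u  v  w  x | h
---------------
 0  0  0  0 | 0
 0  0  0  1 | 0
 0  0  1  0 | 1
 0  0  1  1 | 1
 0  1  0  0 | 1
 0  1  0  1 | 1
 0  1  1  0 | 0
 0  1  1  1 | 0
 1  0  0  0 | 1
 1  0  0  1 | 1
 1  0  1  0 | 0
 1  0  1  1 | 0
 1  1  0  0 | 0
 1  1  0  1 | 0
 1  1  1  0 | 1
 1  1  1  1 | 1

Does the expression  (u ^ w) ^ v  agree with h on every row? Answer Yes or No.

Yes

Evaluate (u ^ w) ^ v on each row and compare to h:
  u=0, v=0, w=0, x=0: formula gives 0, h = 0 ✓
  u=0, v=0, w=0, x=1: formula gives 0, h = 0 ✓
  u=0, v=0, w=1, x=0: formula gives 1, h = 1 ✓
  u=0, v=0, w=1, x=1: formula gives 1, h = 1 ✓
  …and likewise for the remaining 12 rows.
Every row agrees, so the formula is equivalent.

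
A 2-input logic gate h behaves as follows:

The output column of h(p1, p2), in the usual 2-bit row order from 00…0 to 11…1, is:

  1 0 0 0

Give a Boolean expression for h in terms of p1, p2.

The output is 1 only when every input is 0 — NOR of all inputs.

h(p1, p2) = (p1 + p2)'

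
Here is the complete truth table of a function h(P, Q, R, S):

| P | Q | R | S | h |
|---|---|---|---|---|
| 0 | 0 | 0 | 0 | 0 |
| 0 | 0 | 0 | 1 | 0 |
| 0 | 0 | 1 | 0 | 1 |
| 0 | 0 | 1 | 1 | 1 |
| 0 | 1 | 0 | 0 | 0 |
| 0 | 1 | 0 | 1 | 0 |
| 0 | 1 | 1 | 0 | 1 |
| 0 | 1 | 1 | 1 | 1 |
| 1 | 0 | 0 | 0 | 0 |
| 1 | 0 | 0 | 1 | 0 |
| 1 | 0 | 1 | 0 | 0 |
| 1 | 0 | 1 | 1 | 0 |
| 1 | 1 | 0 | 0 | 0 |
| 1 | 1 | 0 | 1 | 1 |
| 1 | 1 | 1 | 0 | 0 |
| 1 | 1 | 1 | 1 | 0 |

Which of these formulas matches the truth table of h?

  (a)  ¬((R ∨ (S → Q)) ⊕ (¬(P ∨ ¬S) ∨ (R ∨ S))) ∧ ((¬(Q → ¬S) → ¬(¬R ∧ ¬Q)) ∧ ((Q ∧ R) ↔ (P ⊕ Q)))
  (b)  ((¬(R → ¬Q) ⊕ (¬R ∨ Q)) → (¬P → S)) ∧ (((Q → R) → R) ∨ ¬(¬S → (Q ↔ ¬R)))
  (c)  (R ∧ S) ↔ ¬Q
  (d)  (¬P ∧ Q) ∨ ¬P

(b) fails at (0,1,0,1): the formula yields 1, h is 0.
(c) fails at (0,0,1,0): the formula yields 0, h is 1.
(d) fails at (0,0,0,0): the formula yields 1, h is 0.
Only (a) survives; checking it on all 16 rows confirms it matches h.

a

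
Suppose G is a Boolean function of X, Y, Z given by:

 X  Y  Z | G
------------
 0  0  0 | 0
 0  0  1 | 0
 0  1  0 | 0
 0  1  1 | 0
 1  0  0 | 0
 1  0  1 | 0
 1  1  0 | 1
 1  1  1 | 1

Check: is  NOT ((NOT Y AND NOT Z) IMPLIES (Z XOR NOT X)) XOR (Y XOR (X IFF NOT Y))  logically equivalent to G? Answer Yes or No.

No

Check the formula against G row by row:
  X=0, Y=0, Z=0: formula gives 0, G = 0 ✓
  X=0, Y=0, Z=1: formula gives 0, G = 0 ✓
  X=0, Y=1, Z=0: formula gives 0, G = 0 ✓
  X=0, Y=1, Z=1: formula gives 0, G = 0 ✓
  X=1, Y=0, Z=0: formula gives 0, G = 0 ✓
  X=1, Y=0, Z=1: formula gives 1, but G = 0 ✗
A single disagreement suffices: at (1,0,1) they differ, so the formula does not compute G.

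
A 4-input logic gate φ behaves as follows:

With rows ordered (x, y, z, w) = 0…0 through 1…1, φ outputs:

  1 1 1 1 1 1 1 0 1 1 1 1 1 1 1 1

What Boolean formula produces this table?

φ is 0 on exactly one input, (0,1,1,1), whose minterm is ¬x·y·z·w. So φ is the negation of that single conjunction.

φ(x, y, z, w) = ¬(((¬x ∧ y) ∧ z) ∧ w)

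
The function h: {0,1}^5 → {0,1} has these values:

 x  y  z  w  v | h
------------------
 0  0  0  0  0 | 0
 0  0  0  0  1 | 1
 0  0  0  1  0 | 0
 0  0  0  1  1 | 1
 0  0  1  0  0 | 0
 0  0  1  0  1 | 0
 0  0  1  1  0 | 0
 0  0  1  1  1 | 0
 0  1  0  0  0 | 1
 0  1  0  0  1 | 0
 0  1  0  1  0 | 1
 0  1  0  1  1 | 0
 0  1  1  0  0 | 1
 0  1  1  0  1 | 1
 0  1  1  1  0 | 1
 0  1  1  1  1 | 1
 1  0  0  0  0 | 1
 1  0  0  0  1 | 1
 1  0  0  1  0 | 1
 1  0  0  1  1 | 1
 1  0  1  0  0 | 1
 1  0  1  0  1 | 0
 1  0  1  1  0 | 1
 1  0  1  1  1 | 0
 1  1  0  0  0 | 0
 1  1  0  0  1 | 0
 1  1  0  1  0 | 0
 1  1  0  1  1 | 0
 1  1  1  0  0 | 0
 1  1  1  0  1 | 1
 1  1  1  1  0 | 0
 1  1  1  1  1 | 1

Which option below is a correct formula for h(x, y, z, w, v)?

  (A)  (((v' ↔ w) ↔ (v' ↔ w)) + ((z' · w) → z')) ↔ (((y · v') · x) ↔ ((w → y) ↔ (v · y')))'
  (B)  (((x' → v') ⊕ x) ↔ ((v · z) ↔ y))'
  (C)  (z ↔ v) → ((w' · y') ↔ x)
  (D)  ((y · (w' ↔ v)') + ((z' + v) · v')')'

B

(A) disagrees with h on (0,0,0,1,0) (formula → 1, table → 0); rule it out.
(C) disagrees with h on (0,0,0,1,0) (formula → 1, table → 0); rule it out.
(D) disagrees with h on (0,0,0,0,0) (formula → 1, table → 0); rule it out.
That leaves (B). Evaluating it on every row reproduces the table of h exactly.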